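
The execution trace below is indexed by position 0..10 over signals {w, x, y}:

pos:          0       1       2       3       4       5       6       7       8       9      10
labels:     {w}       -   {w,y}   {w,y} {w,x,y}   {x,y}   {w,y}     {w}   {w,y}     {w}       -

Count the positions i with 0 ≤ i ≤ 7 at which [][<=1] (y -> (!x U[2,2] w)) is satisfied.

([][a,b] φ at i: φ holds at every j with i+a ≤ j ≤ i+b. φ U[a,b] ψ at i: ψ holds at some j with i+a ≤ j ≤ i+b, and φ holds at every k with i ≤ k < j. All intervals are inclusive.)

3

Evaluate at each i in [0,7]:
  i=0: ✓ (all of [0,1])
  i=1: ✓ (all of [1,2])
  i=2: ✗ (fails at j=3)
  i=3: ✗ (fails at j=3)
  i=4: ✗ (fails at j=4)
  i=5: ✗ (fails at j=5)
  i=6: ✓ (all of [6,7])
  i=7: ✗ (fails at j=8)
Positions where it holds: {0, 1, 6} → 3.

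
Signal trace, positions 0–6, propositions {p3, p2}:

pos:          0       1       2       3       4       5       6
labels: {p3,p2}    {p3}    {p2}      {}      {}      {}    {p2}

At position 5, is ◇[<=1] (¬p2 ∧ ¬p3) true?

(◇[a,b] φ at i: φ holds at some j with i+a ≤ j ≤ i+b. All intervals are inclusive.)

True

Check (¬p2 ∧ ¬p3) at each j in [5,6]:
  j=5: true
  j=6: false
Found at j=5 → formula holds.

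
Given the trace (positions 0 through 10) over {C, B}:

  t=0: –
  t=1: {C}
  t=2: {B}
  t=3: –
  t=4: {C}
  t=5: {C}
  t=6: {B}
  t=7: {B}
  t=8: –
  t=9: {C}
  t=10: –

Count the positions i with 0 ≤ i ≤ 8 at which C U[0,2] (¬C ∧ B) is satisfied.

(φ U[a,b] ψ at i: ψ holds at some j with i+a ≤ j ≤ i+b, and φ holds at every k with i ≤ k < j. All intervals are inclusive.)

Evaluate at each i in [0,8]:
  i=0: ✗ (lhs fails at k=0 before rhs at j=2)
  i=1: ✓ (rhs at j=2; lhs holds on [1,1])
  i=2: ✓ (rhs at j=2)
  i=3: ✗ (no rhs in [3,5])
  i=4: ✓ (rhs at j=6; lhs holds on [4,5])
  i=5: ✓ (rhs at j=6; lhs holds on [5,5])
  i=6: ✓ (rhs at j=6)
  i=7: ✓ (rhs at j=7)
  i=8: ✗ (no rhs in [8,10])
Positions where it holds: {1, 2, 4, 5, 6, 7} → 6.

6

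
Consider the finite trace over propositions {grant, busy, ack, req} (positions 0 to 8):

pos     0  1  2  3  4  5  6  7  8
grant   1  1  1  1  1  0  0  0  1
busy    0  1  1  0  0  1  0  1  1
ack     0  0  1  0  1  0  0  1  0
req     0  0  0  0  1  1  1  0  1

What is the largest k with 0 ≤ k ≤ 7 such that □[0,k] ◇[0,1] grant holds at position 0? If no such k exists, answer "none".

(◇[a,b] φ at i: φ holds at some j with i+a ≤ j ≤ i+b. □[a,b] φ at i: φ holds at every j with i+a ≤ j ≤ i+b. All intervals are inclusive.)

4

◇[0,1] grant must hold from j=0 onward; find where it first fails.
  j=0: holds
  j=1: holds
  j=2: holds
  j=3: holds
  j=4: holds
  j=5: fails
Holds on [0,4], so largest k = 4.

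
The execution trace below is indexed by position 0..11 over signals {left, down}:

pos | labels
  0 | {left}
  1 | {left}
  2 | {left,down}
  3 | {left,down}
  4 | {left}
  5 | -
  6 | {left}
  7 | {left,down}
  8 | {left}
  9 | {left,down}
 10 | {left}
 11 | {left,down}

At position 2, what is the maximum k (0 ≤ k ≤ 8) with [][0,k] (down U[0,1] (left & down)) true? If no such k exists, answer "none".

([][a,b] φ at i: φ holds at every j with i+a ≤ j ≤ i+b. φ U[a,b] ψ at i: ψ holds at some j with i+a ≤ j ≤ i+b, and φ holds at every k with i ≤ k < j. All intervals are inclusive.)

(down U[0,1] (left & down)) must hold from j=2 onward; find where it first fails.
  j=2: holds
  j=3: holds
  j=4: fails
Holds on [2,3], so largest k = 1.

1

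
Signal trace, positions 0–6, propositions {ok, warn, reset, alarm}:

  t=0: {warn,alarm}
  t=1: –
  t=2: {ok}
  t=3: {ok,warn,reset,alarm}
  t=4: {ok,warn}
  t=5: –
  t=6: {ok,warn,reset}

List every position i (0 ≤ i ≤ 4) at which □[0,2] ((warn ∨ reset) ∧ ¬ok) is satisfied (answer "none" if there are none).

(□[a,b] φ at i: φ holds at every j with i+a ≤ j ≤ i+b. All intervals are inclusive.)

Evaluate at each i in [0,4]:
  i=0: ✗ (fails at j=1)
  i=1: ✗ (fails at j=1)
  i=2: ✗ (fails at j=2)
  i=3: ✗ (fails at j=3)
  i=4: ✗ (fails at j=4)

none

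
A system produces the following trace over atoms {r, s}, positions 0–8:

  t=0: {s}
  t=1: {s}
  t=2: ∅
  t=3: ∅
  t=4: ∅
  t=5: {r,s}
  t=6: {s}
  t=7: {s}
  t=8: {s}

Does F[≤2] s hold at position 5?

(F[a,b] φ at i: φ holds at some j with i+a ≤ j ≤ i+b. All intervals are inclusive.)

Check s at each j in [5,7]:
  j=5: true
  j=6: true
  j=7: true
Found at j=5 → formula holds.

Yes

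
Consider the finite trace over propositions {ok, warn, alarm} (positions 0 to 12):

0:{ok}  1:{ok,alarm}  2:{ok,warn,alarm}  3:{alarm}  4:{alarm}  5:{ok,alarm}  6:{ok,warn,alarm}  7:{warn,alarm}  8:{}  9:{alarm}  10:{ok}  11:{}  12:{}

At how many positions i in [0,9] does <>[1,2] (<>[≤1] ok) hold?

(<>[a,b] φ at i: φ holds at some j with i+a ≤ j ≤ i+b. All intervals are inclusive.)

Evaluate at each i in [0,9]:
  i=0: ✓ (witness j=1)
  i=1: ✓ (witness j=2)
  i=2: ✓ (witness j=4)
  i=3: ✓ (witness j=4)
  i=4: ✓ (witness j=5)
  i=5: ✓ (witness j=6)
  i=6: ✗ (none in [7,8])
  i=7: ✓ (witness j=9)
  i=8: ✓ (witness j=9)
  i=9: ✓ (witness j=10)
Positions where it holds: {0, 1, 2, 3, 4, 5, 7, 8, 9} → 9.

9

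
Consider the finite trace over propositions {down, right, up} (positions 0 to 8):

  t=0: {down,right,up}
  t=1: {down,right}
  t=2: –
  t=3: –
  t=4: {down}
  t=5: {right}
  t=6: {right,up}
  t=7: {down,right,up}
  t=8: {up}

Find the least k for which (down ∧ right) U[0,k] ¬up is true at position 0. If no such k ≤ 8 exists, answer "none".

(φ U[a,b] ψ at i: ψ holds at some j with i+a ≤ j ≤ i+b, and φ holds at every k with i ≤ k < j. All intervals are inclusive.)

Need earliest j ≥ 0 with ¬up, and (down ∧ right) at every k in [0,j-1].
  j=0: rhs fails.
  j=1: rhs holds; lhs holds on [0,0]. k = 1.

1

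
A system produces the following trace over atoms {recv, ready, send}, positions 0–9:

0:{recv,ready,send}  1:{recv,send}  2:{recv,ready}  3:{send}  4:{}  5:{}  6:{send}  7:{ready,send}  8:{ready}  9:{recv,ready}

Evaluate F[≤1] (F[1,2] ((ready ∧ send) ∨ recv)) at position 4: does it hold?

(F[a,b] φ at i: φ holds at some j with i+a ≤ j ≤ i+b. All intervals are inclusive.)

Holds

Check F[1,2] ((ready ∧ send) ∨ recv) at each j in [4,5]:
  j=4: fails (none in [5,6])
  j=5: holds (witness at 7)
Found at j=5 → formula holds.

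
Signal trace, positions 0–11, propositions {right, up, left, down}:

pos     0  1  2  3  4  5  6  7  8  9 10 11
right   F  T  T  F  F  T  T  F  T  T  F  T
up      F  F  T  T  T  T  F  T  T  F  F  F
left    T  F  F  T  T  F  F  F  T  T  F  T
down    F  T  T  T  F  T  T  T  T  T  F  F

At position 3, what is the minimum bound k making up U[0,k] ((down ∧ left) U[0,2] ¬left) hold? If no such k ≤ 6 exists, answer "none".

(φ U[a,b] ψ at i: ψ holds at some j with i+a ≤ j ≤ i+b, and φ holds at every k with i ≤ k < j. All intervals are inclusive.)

2

Need earliest j ≥ 3 with ((down ∧ left) U[0,2] ¬left), and up at every k in [3,j-1].
  j=3: rhs fails.
  j=4: rhs fails.
  j=5: rhs holds; lhs holds on [3,4]. k = 2.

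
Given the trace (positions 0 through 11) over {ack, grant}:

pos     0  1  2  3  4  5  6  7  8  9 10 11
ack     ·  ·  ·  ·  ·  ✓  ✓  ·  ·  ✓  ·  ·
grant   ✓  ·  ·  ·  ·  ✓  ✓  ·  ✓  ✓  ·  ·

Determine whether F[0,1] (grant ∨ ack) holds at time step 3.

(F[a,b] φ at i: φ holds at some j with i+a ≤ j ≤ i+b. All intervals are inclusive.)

Check (grant ∨ ack) at each j in [3,4]:
  j=3: false
  j=4: false
No position in the window satisfies it → formula fails.

False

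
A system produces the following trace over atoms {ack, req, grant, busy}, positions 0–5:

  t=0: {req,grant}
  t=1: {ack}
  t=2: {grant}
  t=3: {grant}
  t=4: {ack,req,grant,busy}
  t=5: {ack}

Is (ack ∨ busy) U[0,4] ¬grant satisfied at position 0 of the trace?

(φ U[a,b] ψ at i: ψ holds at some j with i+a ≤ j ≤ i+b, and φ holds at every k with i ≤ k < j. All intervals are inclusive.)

No

Need some j in [0,4] with ¬grant, and (ack ∨ busy) at every k in [0,j-1].
  j=0: ¬grant false.
  j=1: ¬grant holds, but (ack ∨ busy) fails at k=0 → not this j.
  j=2: ¬grant false.
  j=3: ¬grant false.
  j=4: ¬grant false.
No j in the window works → until fails.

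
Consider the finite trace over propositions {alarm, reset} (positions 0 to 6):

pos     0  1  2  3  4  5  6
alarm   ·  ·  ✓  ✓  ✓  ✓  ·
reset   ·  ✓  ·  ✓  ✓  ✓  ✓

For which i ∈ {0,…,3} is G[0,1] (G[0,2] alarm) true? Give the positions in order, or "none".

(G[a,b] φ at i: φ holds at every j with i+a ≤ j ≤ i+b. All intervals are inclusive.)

Evaluate at each i in [0,3]:
  i=0: ✗ (fails at j=0)
  i=1: ✗ (fails at j=1)
  i=2: ✓ (all of [2,3])
  i=3: ✗ (fails at j=4)

2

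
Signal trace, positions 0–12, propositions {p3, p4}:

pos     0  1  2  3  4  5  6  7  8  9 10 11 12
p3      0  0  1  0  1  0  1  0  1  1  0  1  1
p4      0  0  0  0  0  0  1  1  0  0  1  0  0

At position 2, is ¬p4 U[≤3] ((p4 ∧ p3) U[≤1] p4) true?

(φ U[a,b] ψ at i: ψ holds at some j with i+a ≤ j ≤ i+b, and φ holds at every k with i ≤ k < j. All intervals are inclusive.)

Need some j in [2,5] with ((p4 ∧ p3) U[≤1] p4), and ¬p4 at every k in [2,j-1].
  j=2: ((p4 ∧ p3) U[≤1] p4) — fails.
  j=3: ((p4 ∧ p3) U[≤1] p4) — fails.
  j=4: ((p4 ∧ p3) U[≤1] p4) — fails.
  j=5: ((p4 ∧ p3) U[≤1] p4) — fails.
No j in the window works → until fails.

False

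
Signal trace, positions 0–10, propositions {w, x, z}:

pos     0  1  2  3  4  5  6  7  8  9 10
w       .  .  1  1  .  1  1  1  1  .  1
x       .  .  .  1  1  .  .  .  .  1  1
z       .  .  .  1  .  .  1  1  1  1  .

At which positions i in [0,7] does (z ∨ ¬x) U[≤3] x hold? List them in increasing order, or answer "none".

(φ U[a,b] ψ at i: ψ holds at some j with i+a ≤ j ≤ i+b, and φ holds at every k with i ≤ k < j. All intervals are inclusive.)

0, 1, 2, 3, 4, 6, 7

Evaluate at each i in [0,7]:
  i=0: ✓ (rhs at j=3; lhs holds on [0,2])
  i=1: ✓ (rhs at j=3; lhs holds on [1,2])
  i=2: ✓ (rhs at j=3; lhs holds on [2,2])
  i=3: ✓ (rhs at j=3)
  i=4: ✓ (rhs at j=4)
  i=5: ✗ (no rhs in [5,8])
  i=6: ✓ (rhs at j=9; lhs holds on [6,8])
  i=7: ✓ (rhs at j=9; lhs holds on [7,8])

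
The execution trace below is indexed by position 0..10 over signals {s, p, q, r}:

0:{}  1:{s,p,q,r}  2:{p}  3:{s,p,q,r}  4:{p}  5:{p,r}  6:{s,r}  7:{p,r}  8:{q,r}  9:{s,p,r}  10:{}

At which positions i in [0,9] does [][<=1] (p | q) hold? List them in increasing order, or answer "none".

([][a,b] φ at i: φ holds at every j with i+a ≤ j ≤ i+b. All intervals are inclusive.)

Evaluate at each i in [0,9]:
  i=0: ✗ (fails at j=0)
  i=1: ✓ (all of [1,2])
  i=2: ✓ (all of [2,3])
  i=3: ✓ (all of [3,4])
  i=4: ✓ (all of [4,5])
  i=5: ✗ (fails at j=6)
  i=6: ✗ (fails at j=6)
  i=7: ✓ (all of [7,8])
  i=8: ✓ (all of [8,9])
  i=9: ✗ (fails at j=10)

1, 2, 3, 4, 7, 8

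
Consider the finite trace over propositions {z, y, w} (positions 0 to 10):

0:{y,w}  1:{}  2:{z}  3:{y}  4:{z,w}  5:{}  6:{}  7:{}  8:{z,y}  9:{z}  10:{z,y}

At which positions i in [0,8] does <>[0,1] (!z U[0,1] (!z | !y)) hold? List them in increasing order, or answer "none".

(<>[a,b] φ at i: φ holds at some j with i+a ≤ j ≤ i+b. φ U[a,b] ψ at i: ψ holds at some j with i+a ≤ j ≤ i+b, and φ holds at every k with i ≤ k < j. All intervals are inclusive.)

0, 1, 2, 3, 4, 5, 6, 7, 8

Evaluate at each i in [0,8]:
  i=0: ✓ (witness j=0)
  i=1: ✓ (witness j=1)
  i=2: ✓ (witness j=2)
  i=3: ✓ (witness j=3)
  i=4: ✓ (witness j=4)
  i=5: ✓ (witness j=5)
  i=6: ✓ (witness j=6)
  i=7: ✓ (witness j=7)
  i=8: ✓ (witness j=9)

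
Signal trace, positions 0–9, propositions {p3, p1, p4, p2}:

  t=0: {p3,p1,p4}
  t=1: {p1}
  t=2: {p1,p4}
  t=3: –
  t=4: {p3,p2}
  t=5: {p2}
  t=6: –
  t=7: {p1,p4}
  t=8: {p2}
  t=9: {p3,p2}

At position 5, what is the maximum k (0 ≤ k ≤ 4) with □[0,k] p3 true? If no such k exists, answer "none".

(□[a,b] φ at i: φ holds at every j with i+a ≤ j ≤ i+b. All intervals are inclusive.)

p3 must hold from j=5 onward; find where it first fails.
  j=5: fails → no k works.

none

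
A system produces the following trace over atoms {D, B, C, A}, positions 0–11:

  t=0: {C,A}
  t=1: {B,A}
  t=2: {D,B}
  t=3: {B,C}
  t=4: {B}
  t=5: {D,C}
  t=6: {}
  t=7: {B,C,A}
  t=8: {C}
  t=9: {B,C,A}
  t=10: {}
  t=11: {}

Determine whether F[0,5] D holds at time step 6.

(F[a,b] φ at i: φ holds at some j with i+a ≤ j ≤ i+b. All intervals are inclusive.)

No

Check D at each j in [6,11]:
  j=6: false
  j=7: false
  j=8: false
  j=9: false
  j=10: false
  j=11: false
No position in the window satisfies it → formula fails.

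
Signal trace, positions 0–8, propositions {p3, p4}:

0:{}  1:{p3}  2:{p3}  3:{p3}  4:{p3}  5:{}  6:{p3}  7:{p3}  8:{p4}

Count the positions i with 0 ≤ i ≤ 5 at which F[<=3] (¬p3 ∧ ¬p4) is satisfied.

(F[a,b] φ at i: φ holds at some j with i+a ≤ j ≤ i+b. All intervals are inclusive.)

Evaluate at each i in [0,5]:
  i=0: ✓ (witness j=0)
  i=1: ✗ (none in [1,4])
  i=2: ✓ (witness j=5)
  i=3: ✓ (witness j=5)
  i=4: ✓ (witness j=5)
  i=5: ✓ (witness j=5)
Positions where it holds: {0, 2, 3, 4, 5} → 5.

5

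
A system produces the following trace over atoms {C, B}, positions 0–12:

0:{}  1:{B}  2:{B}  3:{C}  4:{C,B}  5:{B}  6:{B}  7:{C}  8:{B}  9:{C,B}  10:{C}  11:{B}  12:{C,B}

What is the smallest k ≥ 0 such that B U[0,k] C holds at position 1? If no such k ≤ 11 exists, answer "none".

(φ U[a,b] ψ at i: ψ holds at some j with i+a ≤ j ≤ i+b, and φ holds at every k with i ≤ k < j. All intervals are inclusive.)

Need earliest j ≥ 1 with C, and B at every k in [1,j-1].
  j=1: rhs fails.
  j=2: rhs fails.
  j=3: rhs holds; lhs holds on [1,2]. k = 2.

2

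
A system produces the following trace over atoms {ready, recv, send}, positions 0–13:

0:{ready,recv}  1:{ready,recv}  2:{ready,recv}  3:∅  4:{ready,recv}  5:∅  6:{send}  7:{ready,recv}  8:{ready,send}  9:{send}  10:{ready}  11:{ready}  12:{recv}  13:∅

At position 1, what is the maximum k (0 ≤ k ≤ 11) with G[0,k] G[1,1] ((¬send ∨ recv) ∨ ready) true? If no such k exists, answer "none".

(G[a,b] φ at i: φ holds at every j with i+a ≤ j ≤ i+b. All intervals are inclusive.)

G[1,1] ((¬send ∨ recv) ∨ ready) must hold from j=1 onward; find where it first fails.
  j=1: holds
  j=2: holds
  j=3: holds
  j=4: holds
  j=5: fails
Holds on [1,4], so largest k = 3.

3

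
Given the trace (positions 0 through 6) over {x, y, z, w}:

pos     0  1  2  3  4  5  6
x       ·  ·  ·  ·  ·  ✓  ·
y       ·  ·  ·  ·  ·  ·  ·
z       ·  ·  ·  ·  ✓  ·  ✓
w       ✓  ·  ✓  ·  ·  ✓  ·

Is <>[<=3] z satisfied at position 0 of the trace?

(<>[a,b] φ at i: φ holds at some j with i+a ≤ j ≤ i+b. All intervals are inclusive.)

Check z at each j in [0,3]:
  j=0: false
  j=1: false
  j=2: false
  j=3: false
No position in the window satisfies it → formula fails.

Does not hold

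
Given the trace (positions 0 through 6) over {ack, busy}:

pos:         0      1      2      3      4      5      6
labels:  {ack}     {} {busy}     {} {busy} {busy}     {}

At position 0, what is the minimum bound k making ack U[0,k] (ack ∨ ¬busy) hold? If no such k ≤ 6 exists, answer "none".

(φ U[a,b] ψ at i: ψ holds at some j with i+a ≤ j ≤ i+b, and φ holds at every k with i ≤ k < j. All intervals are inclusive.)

0

Need earliest j ≥ 0 with (ack ∨ ¬busy), and ack at every k in [0,j-1].
  j=0: rhs holds (empty prefix). k = 0.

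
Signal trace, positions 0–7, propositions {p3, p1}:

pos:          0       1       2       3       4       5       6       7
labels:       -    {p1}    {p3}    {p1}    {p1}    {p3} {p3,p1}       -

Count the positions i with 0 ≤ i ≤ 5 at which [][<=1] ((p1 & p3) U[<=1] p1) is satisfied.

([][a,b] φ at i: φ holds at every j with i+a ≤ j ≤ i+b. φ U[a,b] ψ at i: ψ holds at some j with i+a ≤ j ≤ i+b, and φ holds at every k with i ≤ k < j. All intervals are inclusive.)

Evaluate at each i in [0,5]:
  i=0: ✗ (fails at j=0)
  i=1: ✗ (fails at j=2)
  i=2: ✗ (fails at j=2)
  i=3: ✓ (all of [3,4])
  i=4: ✗ (fails at j=5)
  i=5: ✗ (fails at j=5)
Positions where it holds: {3} → 1.

1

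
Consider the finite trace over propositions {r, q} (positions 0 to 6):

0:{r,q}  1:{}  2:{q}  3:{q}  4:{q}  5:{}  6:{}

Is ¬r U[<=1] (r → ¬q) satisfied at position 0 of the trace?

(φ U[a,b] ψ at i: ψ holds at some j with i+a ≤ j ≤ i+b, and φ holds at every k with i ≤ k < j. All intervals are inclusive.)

Need some j in [0,1] with (r → ¬q), and ¬r at every k in [0,j-1].
  j=0: (r → ¬q) false.
  j=1: (r → ¬q) holds, but ¬r fails at k=0 → not this j.
No j in the window works → until fails.

No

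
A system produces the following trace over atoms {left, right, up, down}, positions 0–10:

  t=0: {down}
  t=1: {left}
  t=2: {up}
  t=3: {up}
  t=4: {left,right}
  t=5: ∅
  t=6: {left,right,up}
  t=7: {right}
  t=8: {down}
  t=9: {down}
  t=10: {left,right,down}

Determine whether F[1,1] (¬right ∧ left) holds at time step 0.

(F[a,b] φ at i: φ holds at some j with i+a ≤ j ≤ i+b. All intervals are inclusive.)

Check (¬right ∧ left) at each j in [1,1]:
  j=1: true
Found at j=1 → formula holds.

True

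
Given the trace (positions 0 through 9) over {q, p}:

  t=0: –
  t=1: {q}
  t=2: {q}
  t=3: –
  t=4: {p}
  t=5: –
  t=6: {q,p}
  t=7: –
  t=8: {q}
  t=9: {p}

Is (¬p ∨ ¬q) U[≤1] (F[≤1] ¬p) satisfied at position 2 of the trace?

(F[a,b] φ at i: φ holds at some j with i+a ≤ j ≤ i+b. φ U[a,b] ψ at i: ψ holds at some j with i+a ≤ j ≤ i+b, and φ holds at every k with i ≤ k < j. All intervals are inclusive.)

Need some j in [2,3] with F[≤1] ¬p, and (¬p ∨ ¬q) at every k in [2,j-1].
  j=2: F[≤1] ¬p holds; no prefix to check → satisfied.

True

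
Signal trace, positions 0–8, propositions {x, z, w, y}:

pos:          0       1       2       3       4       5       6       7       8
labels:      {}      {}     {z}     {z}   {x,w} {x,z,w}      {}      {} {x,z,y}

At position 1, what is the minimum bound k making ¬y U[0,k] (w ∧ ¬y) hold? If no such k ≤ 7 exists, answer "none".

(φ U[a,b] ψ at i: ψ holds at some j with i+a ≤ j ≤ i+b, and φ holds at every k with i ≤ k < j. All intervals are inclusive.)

Need earliest j ≥ 1 with (w ∧ ¬y), and ¬y at every k in [1,j-1].
  j=1: rhs fails.
  j=2: rhs fails.
  j=3: rhs fails.
  j=4: rhs holds; lhs holds on [1,3]. k = 3.

3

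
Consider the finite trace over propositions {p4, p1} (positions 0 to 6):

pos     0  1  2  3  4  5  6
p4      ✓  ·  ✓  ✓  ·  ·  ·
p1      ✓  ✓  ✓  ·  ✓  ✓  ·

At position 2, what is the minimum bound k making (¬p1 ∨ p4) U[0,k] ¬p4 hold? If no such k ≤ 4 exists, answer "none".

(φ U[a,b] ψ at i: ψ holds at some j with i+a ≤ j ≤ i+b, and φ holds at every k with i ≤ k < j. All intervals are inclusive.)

Need earliest j ≥ 2 with ¬p4, and (¬p1 ∨ p4) at every k in [2,j-1].
  j=2: rhs fails.
  j=3: rhs fails.
  j=4: rhs holds; lhs holds on [2,3]. k = 2.

2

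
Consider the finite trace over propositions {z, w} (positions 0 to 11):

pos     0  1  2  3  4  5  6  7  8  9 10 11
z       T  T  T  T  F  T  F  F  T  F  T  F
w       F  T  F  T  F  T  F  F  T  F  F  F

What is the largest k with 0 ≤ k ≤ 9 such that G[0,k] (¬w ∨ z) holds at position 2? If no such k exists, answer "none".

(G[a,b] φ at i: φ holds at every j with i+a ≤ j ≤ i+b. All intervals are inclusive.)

(¬w ∨ z) must hold from j=2 onward; find where it first fails.
  j=2: holds
  j=3: holds
  j=4: holds
  j=5: holds
  j=6: holds
  j=7: holds
  j=8: holds
  j=9: holds
  j=10: holds
  j=11: holds
Holds through j=11; largest k = 9.

9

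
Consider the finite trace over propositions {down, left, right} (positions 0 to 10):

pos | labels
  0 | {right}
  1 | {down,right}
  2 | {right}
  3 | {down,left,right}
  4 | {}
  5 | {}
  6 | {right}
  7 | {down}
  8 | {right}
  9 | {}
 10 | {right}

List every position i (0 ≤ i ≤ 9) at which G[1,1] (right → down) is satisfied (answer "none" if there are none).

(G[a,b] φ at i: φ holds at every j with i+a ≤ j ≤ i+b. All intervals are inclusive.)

Evaluate at each i in [0,9]:
  i=0: ✓ (all of [1,1])
  i=1: ✗ (fails at j=2)
  i=2: ✓ (all of [3,3])
  i=3: ✓ (all of [4,4])
  i=4: ✓ (all of [5,5])
  i=5: ✗ (fails at j=6)
  i=6: ✓ (all of [7,7])
  i=7: ✗ (fails at j=8)
  i=8: ✓ (all of [9,9])
  i=9: ✗ (fails at j=10)

0, 2, 3, 4, 6, 8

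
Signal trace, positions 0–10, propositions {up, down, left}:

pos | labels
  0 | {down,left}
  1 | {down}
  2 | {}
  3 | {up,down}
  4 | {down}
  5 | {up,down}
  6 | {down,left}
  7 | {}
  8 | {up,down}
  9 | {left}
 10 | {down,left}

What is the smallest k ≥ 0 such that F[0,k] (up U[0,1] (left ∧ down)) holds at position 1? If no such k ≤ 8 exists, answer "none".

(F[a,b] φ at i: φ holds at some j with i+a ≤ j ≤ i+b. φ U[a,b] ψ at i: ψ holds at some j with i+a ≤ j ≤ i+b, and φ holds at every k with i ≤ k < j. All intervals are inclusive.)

4

Scan j = 1,2,… for (up U[0,1] (left ∧ down)):
  j=1: fails
  j=2: fails
  j=3: fails
  j=4: fails
  j=5: holds
First hit at j=5, so smallest k = 5-1 = 4.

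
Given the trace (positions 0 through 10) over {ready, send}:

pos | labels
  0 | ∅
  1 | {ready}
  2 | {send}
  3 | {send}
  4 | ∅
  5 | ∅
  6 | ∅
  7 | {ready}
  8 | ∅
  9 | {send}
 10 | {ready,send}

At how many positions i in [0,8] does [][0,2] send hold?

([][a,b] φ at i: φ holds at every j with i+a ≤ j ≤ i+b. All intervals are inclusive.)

Evaluate at each i in [0,8]:
  i=0: ✗ (fails at j=0)
  i=1: ✗ (fails at j=1)
  i=2: ✗ (fails at j=4)
  i=3: ✗ (fails at j=4)
  i=4: ✗ (fails at j=4)
  i=5: ✗ (fails at j=5)
  i=6: ✗ (fails at j=6)
  i=7: ✗ (fails at j=7)
  i=8: ✗ (fails at j=8)
Positions where it holds: {} → 0.

0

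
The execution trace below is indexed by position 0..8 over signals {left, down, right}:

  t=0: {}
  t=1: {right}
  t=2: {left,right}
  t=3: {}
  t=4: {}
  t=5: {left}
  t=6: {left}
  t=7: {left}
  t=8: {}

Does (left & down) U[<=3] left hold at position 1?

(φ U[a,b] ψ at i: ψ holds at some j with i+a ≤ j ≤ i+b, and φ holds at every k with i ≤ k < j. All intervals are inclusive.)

Does not hold

Need some j in [1,4] with left, and (left & down) at every k in [1,j-1].
  j=1: left false.
  j=2: left holds, but (left & down) fails at k=1 → not this j.
  j=3: left false.
  j=4: left false.
No j in the window works → until fails.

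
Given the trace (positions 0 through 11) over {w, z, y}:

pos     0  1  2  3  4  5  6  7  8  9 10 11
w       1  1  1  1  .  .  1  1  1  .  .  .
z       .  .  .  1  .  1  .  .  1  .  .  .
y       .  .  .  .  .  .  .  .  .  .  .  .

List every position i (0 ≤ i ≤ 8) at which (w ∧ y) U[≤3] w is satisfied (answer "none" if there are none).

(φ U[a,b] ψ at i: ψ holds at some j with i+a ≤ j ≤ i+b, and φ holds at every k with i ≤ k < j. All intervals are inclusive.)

Evaluate at each i in [0,8]:
  i=0: ✓ (rhs at j=0)
  i=1: ✓ (rhs at j=1)
  i=2: ✓ (rhs at j=2)
  i=3: ✓ (rhs at j=3)
  i=4: ✗ (lhs fails at k=4 before rhs at j=6)
  i=5: ✗ (lhs fails at k=5 before rhs at j=6)
  i=6: ✓ (rhs at j=6)
  i=7: ✓ (rhs at j=7)
  i=8: ✓ (rhs at j=8)

0, 1, 2, 3, 6, 7, 8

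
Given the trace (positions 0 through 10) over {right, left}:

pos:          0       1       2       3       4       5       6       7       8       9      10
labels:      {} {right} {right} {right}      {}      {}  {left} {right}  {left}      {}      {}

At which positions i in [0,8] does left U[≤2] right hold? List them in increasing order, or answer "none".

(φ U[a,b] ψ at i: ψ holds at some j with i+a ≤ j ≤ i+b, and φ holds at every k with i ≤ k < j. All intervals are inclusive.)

Evaluate at each i in [0,8]:
  i=0: ✗ (lhs fails at k=0 before rhs at j=1)
  i=1: ✓ (rhs at j=1)
  i=2: ✓ (rhs at j=2)
  i=3: ✓ (rhs at j=3)
  i=4: ✗ (no rhs in [4,6])
  i=5: ✗ (lhs fails at k=5 before rhs at j=7)
  i=6: ✓ (rhs at j=7; lhs holds on [6,6])
  i=7: ✓ (rhs at j=7)
  i=8: ✗ (no rhs in [8,10])

1, 2, 3, 6, 7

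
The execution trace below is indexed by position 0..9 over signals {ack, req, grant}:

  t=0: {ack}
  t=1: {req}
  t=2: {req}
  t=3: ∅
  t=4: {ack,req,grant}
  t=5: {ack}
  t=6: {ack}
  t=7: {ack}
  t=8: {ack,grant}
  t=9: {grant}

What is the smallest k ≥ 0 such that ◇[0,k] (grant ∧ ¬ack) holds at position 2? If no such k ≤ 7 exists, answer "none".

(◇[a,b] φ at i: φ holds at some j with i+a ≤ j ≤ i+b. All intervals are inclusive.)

Scan j = 2,3,… for (grant ∧ ¬ack):
  j=2: fails
  j=3: fails
  j=4: fails
  j=5: fails
  j=6: fails
  j=7: fails
  j=8: fails
  j=9: holds
First hit at j=9, so smallest k = 9-2 = 7.

7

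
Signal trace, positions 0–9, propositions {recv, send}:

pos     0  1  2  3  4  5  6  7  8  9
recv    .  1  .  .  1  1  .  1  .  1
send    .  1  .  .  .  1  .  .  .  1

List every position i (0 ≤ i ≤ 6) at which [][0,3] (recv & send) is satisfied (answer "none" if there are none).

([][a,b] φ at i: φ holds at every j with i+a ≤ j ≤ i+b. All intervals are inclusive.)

none

Evaluate at each i in [0,6]:
  i=0: ✗ (fails at j=0)
  i=1: ✗ (fails at j=2)
  i=2: ✗ (fails at j=2)
  i=3: ✗ (fails at j=3)
  i=4: ✗ (fails at j=4)
  i=5: ✗ (fails at j=6)
  i=6: ✗ (fails at j=6)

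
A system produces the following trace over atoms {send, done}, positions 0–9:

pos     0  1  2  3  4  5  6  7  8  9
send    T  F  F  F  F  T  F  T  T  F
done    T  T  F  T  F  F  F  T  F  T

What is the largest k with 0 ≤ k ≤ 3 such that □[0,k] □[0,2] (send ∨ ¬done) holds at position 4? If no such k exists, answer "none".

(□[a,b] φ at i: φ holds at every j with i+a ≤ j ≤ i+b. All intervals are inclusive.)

□[0,2] (send ∨ ¬done) must hold from j=4 onward; find where it first fails.
  j=4: holds
  j=5: holds
  j=6: holds
  j=7: fails
Holds on [4,6], so largest k = 2.

2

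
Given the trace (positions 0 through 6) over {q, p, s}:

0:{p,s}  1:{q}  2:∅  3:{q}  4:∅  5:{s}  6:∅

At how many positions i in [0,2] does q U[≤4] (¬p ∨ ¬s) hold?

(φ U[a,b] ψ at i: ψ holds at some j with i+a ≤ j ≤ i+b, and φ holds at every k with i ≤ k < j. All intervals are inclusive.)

2

Evaluate at each i in [0,2]:
  i=0: ✗ (lhs fails at k=0 before rhs at j=1)
  i=1: ✓ (rhs at j=1)
  i=2: ✓ (rhs at j=2)
Positions where it holds: {1, 2} → 2.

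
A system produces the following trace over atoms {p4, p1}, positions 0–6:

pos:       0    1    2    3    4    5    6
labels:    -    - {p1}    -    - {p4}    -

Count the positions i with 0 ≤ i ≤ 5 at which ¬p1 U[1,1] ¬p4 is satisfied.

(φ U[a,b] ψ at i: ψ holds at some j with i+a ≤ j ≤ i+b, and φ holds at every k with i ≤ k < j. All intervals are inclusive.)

Evaluate at each i in [0,5]:
  i=0: ✓ (rhs at j=1; lhs holds on [0,0])
  i=1: ✓ (rhs at j=2; lhs holds on [1,1])
  i=2: ✗ (lhs fails at k=2 before rhs at j=3)
  i=3: ✓ (rhs at j=4; lhs holds on [3,3])
  i=4: ✗ (no rhs in [5,5])
  i=5: ✓ (rhs at j=6; lhs holds on [5,5])
Positions where it holds: {0, 1, 3, 5} → 4.

4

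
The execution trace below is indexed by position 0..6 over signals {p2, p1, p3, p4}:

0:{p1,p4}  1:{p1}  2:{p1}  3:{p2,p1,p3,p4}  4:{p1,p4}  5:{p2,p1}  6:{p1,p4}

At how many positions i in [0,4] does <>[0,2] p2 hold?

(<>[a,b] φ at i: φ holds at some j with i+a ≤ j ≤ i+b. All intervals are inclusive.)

4

Evaluate at each i in [0,4]:
  i=0: ✗ (none in [0,2])
  i=1: ✓ (witness j=3)
  i=2: ✓ (witness j=3)
  i=3: ✓ (witness j=3)
  i=4: ✓ (witness j=5)
Positions where it holds: {1, 2, 3, 4} → 4.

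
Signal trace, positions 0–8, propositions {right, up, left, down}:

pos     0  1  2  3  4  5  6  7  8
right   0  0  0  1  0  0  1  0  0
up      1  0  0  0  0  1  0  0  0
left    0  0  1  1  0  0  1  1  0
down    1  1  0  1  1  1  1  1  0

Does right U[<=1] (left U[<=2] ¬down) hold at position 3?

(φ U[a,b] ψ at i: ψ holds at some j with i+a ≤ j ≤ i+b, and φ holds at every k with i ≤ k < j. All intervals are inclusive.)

Need some j in [3,4] with (left U[<=2] ¬down), and right at every k in [3,j-1].
  j=3: (left U[<=2] ¬down) — fails.
  j=4: (left U[<=2] ¬down) — fails.
No j in the window works → until fails.

Does not hold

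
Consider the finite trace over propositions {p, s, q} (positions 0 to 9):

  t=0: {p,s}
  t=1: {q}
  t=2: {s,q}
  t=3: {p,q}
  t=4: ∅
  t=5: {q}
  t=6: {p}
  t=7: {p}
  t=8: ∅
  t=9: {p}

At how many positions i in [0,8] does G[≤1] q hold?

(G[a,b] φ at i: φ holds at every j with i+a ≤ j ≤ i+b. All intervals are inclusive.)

2

Evaluate at each i in [0,8]:
  i=0: ✗ (fails at j=0)
  i=1: ✓ (all of [1,2])
  i=2: ✓ (all of [2,3])
  i=3: ✗ (fails at j=4)
  i=4: ✗ (fails at j=4)
  i=5: ✗ (fails at j=6)
  i=6: ✗ (fails at j=6)
  i=7: ✗ (fails at j=7)
  i=8: ✗ (fails at j=8)
Positions where it holds: {1, 2} → 2.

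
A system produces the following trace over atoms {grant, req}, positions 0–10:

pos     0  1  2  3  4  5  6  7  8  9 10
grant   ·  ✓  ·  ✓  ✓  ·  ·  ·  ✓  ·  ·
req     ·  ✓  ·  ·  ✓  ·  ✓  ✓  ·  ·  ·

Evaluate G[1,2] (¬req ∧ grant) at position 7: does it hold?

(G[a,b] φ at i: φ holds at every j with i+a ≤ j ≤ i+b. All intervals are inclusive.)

No

Check (¬req ∧ grant) at every j in [8,9]:
  j=8: true
  j=9: false
Fails at j=9 → formula fails.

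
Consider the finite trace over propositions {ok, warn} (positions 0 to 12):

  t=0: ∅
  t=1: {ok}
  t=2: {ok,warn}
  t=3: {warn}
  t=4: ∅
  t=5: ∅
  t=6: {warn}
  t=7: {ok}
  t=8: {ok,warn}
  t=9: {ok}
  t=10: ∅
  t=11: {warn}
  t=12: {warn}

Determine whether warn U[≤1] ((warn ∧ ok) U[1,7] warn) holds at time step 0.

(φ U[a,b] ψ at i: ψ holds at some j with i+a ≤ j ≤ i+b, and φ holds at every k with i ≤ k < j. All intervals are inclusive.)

False

Need some j in [0,1] with ((warn ∧ ok) U[1,7] warn), and warn at every k in [0,j-1].
  j=0: ((warn ∧ ok) U[1,7] warn) — fails.
  j=1: ((warn ∧ ok) U[1,7] warn) — fails.
No j in the window works → until fails.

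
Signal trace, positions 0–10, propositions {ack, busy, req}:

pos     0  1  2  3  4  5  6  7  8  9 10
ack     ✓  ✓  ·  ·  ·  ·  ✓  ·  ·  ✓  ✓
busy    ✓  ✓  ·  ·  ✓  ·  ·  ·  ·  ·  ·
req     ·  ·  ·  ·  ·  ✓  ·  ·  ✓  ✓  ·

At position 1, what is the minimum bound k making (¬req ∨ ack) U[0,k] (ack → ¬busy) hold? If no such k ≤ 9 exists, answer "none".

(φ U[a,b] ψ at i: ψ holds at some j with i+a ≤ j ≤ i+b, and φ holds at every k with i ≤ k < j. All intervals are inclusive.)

1

Need earliest j ≥ 1 with (ack → ¬busy), and (¬req ∨ ack) at every k in [1,j-1].
  j=1: rhs fails.
  j=2: rhs holds; lhs holds on [1,1]. k = 1.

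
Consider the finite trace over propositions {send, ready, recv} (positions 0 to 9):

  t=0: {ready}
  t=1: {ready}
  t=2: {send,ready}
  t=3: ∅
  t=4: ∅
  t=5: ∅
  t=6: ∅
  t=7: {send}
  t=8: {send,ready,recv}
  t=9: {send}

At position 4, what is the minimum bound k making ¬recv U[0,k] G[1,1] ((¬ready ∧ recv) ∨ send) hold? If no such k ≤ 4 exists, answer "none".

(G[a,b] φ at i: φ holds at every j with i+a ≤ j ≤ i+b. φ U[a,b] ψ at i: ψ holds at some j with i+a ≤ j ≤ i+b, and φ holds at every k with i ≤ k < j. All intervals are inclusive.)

2

Need earliest j ≥ 4 with G[1,1] ((¬ready ∧ recv) ∨ send), and ¬recv at every k in [4,j-1].
  j=4: rhs fails.
  j=5: rhs fails.
  j=6: rhs holds; lhs holds on [4,5]. k = 2.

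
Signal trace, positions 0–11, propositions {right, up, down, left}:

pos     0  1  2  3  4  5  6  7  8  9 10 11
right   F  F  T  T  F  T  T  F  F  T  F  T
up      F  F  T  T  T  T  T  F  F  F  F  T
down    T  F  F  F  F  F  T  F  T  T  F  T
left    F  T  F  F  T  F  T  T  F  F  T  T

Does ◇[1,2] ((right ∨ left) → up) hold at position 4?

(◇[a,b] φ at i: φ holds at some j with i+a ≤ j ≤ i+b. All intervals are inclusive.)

Check ((right ∨ left) → up) at each j in [5,6]:
  j=5: true
  j=6: true
Found at j=5 → formula holds.

True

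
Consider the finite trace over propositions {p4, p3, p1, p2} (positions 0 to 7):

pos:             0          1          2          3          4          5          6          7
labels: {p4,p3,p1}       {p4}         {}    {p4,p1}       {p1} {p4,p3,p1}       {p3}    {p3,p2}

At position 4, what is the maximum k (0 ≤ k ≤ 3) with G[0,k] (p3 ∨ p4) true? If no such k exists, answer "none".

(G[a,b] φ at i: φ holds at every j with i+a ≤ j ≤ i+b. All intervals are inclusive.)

(p3 ∨ p4) must hold from j=4 onward; find where it first fails.
  j=4: fails → no k works.

none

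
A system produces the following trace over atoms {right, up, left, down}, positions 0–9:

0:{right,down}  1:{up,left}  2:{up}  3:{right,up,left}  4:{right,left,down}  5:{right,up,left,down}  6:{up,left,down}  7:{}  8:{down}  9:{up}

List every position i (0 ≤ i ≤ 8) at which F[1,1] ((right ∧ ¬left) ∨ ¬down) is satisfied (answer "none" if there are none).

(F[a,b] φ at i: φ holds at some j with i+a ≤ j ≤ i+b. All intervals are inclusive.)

Evaluate at each i in [0,8]:
  i=0: ✓ (witness j=1)
  i=1: ✓ (witness j=2)
  i=2: ✓ (witness j=3)
  i=3: ✗ (none in [4,4])
  i=4: ✗ (none in [5,5])
  i=5: ✗ (none in [6,6])
  i=6: ✓ (witness j=7)
  i=7: ✗ (none in [8,8])
  i=8: ✓ (witness j=9)

0, 1, 2, 6, 8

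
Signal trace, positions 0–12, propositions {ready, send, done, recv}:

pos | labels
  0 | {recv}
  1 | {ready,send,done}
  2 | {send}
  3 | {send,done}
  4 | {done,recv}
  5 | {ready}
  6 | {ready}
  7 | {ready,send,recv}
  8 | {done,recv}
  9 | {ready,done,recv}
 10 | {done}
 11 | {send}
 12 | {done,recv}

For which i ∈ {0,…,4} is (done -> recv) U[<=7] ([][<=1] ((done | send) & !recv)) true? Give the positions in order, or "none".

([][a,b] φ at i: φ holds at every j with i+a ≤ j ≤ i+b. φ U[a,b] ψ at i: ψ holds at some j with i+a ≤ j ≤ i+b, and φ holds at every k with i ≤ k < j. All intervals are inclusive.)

0, 1, 2, 4

Evaluate at each i in [0,4]:
  i=0: ✓ (rhs at j=1; lhs holds on [0,0])
  i=1: ✓ (rhs at j=1)
  i=2: ✓ (rhs at j=2)
  i=3: ✗ (lhs fails at k=3 before rhs at j=10)
  i=4: ✓ (rhs at j=10; lhs holds on [4,9])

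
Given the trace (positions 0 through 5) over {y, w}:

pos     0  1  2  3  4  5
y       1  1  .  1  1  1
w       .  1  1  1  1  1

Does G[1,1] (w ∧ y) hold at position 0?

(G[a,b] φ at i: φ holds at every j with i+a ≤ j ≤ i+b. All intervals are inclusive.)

Check (w ∧ y) at every j in [1,1]:
  j=1: true
All positions satisfy it → formula holds.

Yes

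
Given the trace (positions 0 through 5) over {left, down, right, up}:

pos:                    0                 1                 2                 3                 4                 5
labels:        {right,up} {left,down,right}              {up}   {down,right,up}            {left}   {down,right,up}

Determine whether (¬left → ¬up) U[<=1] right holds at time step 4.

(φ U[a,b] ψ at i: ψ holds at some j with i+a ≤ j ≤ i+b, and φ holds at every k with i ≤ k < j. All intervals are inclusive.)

True

Need some j in [4,5] with right, and (¬left → ¬up) at every k in [4,j-1].
  j=4: right false.
  j=5: right holds; (¬left → ¬up) holds at every k in [4,4] → satisfied.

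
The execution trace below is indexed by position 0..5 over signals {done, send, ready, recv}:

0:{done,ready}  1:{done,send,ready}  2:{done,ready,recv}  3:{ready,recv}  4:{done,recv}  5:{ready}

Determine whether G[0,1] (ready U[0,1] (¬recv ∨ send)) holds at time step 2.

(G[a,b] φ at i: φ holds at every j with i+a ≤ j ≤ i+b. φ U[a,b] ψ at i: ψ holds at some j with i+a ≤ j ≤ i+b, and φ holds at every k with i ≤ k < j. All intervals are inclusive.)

Check (ready U[0,1] (¬recv ∨ send)) at every j in [2,3]:
  j=2: fails
  j=3: fails
Fails at j=2 → formula fails.

Does not hold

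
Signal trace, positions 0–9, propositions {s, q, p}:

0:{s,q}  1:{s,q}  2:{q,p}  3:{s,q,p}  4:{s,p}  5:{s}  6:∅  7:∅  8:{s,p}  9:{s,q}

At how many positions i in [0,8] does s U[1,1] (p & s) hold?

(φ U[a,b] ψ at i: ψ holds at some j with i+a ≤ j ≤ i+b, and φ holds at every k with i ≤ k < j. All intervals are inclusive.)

1

Evaluate at each i in [0,8]:
  i=0: ✗ (no rhs in [1,1])
  i=1: ✗ (no rhs in [2,2])
  i=2: ✗ (lhs fails at k=2 before rhs at j=3)
  i=3: ✓ (rhs at j=4; lhs holds on [3,3])
  i=4: ✗ (no rhs in [5,5])
  i=5: ✗ (no rhs in [6,6])
  i=6: ✗ (no rhs in [7,7])
  i=7: ✗ (lhs fails at k=7 before rhs at j=8)
  i=8: ✗ (no rhs in [9,9])
Positions where it holds: {3} → 1.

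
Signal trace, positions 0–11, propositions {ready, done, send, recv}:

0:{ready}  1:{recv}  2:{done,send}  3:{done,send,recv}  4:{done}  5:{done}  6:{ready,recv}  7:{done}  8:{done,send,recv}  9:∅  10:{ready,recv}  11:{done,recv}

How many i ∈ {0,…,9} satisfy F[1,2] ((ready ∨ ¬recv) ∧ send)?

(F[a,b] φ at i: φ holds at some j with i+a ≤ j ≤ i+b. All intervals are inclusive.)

2

Evaluate at each i in [0,9]:
  i=0: ✓ (witness j=2)
  i=1: ✓ (witness j=2)
  i=2: ✗ (none in [3,4])
  i=3: ✗ (none in [4,5])
  i=4: ✗ (none in [5,6])
  i=5: ✗ (none in [6,7])
  i=6: ✗ (none in [7,8])
  i=7: ✗ (none in [8,9])
  i=8: ✗ (none in [9,10])
  i=9: ✗ (none in [10,11])
Positions where it holds: {0, 1} → 2.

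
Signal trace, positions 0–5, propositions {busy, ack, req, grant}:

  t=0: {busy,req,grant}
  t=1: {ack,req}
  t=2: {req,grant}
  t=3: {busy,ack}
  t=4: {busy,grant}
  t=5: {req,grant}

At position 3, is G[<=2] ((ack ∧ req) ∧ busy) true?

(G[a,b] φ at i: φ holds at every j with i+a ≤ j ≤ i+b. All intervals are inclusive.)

Does not hold

Check ((ack ∧ req) ∧ busy) at every j in [3,5]:
  j=3: false
  j=4: false
  j=5: false
Fails at j=3 → formula fails.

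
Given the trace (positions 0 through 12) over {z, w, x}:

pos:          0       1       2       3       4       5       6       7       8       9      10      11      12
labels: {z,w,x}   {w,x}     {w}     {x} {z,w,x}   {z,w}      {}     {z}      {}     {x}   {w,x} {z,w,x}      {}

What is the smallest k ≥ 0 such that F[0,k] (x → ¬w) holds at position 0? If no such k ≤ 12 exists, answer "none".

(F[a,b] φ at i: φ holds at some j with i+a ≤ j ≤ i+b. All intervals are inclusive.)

Scan j = 0,1,… for (x → ¬w):
  j=0: fails
  j=1: fails
  j=2: holds
First hit at j=2, so smallest k = 2-0 = 2.

2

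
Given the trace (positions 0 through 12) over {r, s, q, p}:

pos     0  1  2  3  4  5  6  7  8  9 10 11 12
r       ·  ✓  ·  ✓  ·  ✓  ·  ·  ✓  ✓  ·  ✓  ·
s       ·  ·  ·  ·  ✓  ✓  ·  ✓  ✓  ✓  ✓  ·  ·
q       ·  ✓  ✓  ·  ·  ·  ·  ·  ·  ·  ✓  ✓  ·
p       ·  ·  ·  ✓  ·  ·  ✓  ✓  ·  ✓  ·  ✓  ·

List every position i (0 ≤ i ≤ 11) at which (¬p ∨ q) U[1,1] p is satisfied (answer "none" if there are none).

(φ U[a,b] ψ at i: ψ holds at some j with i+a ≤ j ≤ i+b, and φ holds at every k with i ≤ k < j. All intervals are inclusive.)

2, 5, 8, 10

Evaluate at each i in [0,11]:
  i=0: ✗ (no rhs in [1,1])
  i=1: ✗ (no rhs in [2,2])
  i=2: ✓ (rhs at j=3; lhs holds on [2,2])
  i=3: ✗ (no rhs in [4,4])
  i=4: ✗ (no rhs in [5,5])
  i=5: ✓ (rhs at j=6; lhs holds on [5,5])
  i=6: ✗ (lhs fails at k=6 before rhs at j=7)
  i=7: ✗ (no rhs in [8,8])
  i=8: ✓ (rhs at j=9; lhs holds on [8,8])
  i=9: ✗ (no rhs in [10,10])
  i=10: ✓ (rhs at j=11; lhs holds on [10,10])
  i=11: ✗ (no rhs in [12,12])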